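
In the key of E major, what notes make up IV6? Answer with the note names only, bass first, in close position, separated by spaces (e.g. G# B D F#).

C# E A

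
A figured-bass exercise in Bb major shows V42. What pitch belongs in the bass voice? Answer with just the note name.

Eb

V in Bb major has root F; the chord is F-A-C-Eb.
The figure 42 means third inversion — the seventh is in the bass.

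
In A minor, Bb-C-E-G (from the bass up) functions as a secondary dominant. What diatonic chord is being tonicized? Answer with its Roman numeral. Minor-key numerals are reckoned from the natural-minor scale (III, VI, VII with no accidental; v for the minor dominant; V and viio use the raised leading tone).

VI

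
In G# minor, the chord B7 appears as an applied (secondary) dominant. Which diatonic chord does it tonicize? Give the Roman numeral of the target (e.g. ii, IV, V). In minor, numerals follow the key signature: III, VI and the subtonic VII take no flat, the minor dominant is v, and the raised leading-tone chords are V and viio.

VI

The chord is a dominant seventh chord on B.
A dominant resolves down a perfect fifth: B → E. In G# minor, E is scale degree 6, i.e. VI.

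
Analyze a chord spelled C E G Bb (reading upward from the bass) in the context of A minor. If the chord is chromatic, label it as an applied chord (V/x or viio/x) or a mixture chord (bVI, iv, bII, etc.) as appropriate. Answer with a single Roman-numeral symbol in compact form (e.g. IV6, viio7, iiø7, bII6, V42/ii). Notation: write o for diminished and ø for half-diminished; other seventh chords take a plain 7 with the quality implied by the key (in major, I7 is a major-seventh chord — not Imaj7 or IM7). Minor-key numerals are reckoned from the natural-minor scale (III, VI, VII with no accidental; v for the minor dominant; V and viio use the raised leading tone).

The pitches C-E-G-Bb form a dominant seventh chord rooted on C.
C is not a diatonic chord root with this quality in A minor, but it lies a perfect fifth above F (VI), so the chord functions as an applied dominant of VI.

V7/VI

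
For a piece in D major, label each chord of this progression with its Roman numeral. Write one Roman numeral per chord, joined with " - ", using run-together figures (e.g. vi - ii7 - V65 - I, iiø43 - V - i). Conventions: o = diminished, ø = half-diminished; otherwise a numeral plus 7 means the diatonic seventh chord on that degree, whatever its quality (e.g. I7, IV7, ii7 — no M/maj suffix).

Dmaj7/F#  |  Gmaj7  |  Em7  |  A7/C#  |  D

Dmaj7/F#: root D is the tonic; major seventh chord there is I65.
Gmaj7: major seventh chord on G = scale degree 4 → IV7.
Em7: root E is the supertonic; minor seventh chord there is ii7.
A7/C#: root A is the dominant; dominant seventh chord there is V65.
D: major triad on D = scale degree 1 → I.

I65 - IV7 - ii7 - V65 - I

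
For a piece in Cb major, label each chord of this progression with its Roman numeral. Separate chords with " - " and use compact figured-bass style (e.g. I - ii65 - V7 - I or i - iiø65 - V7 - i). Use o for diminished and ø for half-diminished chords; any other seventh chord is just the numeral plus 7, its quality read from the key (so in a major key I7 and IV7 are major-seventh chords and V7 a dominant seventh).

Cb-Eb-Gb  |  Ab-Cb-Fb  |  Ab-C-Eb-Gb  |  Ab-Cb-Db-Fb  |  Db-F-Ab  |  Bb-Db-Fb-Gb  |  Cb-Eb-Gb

Cb-Eb-Gb: major triad on Cb = scale degree 1 → I.
Ab-Cb-Fb: root Fb is the subdominant; major triad there is IV6.
Ab-C-Eb-Gb: a dominant seventh chord on Ab, the applied dominant of ii → V7/ii.
Ab-Cb-Db-Fb: minor seventh chord on Db = scale degree 2 → ii43.
Db-F-Ab is the secondary dominant of V (major triad on Db): V/V.
Bb-Db-Fb-Gb: dominant seventh chord on Gb = scale degree 5 → V65.
Cb-Eb-Gb: major triad on Cb = scale degree 1 → I.

I - IV6 - V7/ii - ii43 - V/V - V65 - I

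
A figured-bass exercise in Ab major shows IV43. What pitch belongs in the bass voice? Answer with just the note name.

IV in Ab major has root Db; the chord is Db-F-Ab-C.
The figure 43 means second inversion — the fifth is in the bass.

Ab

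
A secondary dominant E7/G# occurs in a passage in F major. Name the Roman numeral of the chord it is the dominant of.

iii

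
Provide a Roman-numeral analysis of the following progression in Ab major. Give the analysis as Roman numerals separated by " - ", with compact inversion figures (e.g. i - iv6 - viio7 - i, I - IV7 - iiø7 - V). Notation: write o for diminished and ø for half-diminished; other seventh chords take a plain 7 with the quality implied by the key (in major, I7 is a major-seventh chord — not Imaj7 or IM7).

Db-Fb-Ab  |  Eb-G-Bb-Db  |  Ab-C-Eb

iv - V7 - I

Db-Fb-Ab: minor triad on Db — chromatic; iv (borrowed from the parallel minor).
Eb-G-Bb-Db has root Eb, degree 5 in Ab major, so V7.
Ab-C-Eb has root Ab, degree 1 in Ab major, so I.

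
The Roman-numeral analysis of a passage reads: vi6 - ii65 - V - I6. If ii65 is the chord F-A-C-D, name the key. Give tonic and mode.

C major

The chord Dm7/F is a minor seventh chord rooted on D; its label is ii65.
ii65 on D implies D is the supertonic; that puts the tonic at C, and the lowercase numeral fits major mode.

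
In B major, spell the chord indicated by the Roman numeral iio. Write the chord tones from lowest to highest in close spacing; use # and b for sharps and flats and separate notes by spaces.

C# E G

iio is the diminished supertonic triad, borrowed from the parallel minor. In B major that root is C#.
So the chord is C#-E-G.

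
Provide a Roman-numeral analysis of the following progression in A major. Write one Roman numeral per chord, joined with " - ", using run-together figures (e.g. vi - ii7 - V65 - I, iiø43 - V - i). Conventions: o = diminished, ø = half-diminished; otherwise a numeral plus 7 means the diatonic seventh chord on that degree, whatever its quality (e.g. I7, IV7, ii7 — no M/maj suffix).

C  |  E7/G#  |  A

bIII - V65 - I

C is non-diatonic — bIII, a mixture chord from A minor.
E7/G#: root E is the dominant; dominant seventh chord there is V65.
A: root A is the tonic; major triad there is I.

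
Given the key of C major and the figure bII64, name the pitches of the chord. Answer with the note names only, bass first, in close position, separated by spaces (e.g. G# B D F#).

Ab Db F

Scale degree 2 in C major is D; lowering it a half step gives Db. bII64 is the Neapolitan chord — a major triad on the lowered second degree.
So the chord is Db-F-Ab, a major triad.
With the 64 figure the chord is in second inversion; from the bass Ab upward in close position it reads Ab-Db-F.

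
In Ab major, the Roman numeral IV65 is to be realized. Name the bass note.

IV in Ab major has root Db; the chord is Db-F-Ab-C.
The figure 65 means first inversion — the third is in the bass.

F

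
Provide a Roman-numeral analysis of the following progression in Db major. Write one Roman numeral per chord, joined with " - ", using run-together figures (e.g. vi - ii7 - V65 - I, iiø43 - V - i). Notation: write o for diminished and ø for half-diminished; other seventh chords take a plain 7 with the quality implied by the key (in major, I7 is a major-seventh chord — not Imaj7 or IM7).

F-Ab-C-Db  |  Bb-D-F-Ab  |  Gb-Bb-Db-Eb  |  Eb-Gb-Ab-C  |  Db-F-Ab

F-Ab-C-Db has root Db, degree 1 in Db major, so I65.
Bb-D-F-Ab is the secondary dominant of ii (dominant seventh chord on Bb): V7/ii.
Gb-Bb-Db-Eb: root Eb is the supertonic; minor seventh chord there is ii65.
Eb-Gb-Ab-C: root Ab is the dominant; dominant seventh chord there is V43.
Db-F-Ab: major triad on Db = scale degree 1 → I.

I65 - V7/ii - ii65 - V43 - I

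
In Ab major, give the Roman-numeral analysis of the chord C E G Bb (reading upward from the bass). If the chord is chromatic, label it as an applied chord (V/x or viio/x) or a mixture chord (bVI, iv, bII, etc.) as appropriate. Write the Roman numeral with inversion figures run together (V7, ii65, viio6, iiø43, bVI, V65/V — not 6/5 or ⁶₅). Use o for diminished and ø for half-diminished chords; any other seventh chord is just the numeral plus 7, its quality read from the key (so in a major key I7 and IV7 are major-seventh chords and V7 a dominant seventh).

V7/vi

Stacked in thirds the chord is C-E-G-Bb: a dominant seventh chord on C.
C is not a diatonic chord root with this quality in Ab major, but it lies a perfect fifth above F (vi), so the chord functions as an applied dominant of vi.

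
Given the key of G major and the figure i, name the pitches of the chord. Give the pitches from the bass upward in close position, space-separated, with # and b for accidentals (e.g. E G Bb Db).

G Bb D

Scale degree 1 in G major is G; here the chord built on it is altered to a minor triad. i is the minor tonic, borrowed from the parallel minor.
So the chord is G-Bb-D.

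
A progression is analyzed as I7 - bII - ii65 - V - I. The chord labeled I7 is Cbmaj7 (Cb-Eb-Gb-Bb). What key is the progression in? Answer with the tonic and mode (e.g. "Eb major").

I7 is given as Cb-Eb-Gb-Bb — a major seventh chord with root Cb.
If Cb is scale degree 1 and the mode makes that degree carry a major seventh chord, the tonic is Cb and the mode is major.

Cb major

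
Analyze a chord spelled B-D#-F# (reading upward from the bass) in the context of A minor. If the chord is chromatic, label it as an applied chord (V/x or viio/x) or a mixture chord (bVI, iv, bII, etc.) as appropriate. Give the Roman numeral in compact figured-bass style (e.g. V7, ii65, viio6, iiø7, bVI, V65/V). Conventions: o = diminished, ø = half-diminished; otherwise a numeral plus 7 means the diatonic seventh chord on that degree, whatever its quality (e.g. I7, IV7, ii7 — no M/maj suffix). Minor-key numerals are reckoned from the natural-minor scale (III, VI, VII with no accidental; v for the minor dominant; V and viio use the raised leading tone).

V/V

Stacked in thirds the chord is B-D#-F#: a major triad on B.
B is not a diatonic chord root with this quality in A minor, but it lies a perfect fifth above E (V), so the chord functions as an applied dominant of V.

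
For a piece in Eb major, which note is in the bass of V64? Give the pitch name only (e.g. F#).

F

V in Eb major has root Bb; the chord is Bb-D-F.
The figure 64 means second inversion — the fifth is in the bass.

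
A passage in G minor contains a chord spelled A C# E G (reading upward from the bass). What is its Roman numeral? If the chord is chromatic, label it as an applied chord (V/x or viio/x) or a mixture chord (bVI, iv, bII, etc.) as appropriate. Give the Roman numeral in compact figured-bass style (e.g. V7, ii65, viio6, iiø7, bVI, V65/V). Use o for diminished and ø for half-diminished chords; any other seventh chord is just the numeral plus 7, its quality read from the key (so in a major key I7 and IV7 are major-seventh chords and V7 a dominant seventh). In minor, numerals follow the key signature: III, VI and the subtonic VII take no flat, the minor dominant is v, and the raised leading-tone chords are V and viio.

The pitches A-C#-E-G form a dominant seventh chord rooted on A.
A is not a diatonic chord root with this quality in G minor, but it lies a perfect fifth above D (V), so the chord functions as an applied dominant of V.

V7/V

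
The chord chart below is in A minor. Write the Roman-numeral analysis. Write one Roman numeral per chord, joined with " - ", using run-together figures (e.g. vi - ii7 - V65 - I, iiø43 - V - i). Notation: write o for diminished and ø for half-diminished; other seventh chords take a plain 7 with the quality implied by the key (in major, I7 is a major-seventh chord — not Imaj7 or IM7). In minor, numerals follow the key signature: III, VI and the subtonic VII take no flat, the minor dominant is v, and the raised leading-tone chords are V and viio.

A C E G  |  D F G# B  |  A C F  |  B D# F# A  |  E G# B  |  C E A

A-C-E-G: root A is the tonic; minor seventh chord there is i7.
D-F-G#-B: root G# is the leading tone; fully diminished seventh chord there is viio43.
A-C-F: root F is the submediant; major triad there is VI6.
B-D#-F#-A: chromatic; B is V of V, so V7/V.
E-G#-B: major triad on E = scale degree 5 → V.
C-E-A: root A is the tonic; minor triad there is i6.

i7 - viio43 - VI6 - V7/V - V - i6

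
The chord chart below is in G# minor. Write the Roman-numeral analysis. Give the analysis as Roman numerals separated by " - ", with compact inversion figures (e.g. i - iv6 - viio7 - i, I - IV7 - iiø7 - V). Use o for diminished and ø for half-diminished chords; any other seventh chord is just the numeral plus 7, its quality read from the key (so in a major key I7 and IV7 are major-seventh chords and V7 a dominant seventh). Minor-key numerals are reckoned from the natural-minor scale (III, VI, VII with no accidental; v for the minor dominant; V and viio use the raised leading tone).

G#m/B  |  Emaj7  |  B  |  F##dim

i6 - VI7 - III - viio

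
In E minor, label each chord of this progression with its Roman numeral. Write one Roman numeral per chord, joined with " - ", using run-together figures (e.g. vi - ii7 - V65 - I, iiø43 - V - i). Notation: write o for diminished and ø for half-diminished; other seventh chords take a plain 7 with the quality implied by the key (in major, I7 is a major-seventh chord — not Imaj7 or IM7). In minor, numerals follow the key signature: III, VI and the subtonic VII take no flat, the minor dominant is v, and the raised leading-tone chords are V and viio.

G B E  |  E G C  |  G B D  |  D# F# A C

i6 - VI6 - III - viio7

G-B-E: root E is the tonic; minor triad there is i6.
E-G-C: root C is the submediant; major triad there is VI6.
G-B-D: root G is the mediant; major triad there is III.
D#-F#-A-C: fully diminished seventh chord on D# = scale degree 7 → viio7.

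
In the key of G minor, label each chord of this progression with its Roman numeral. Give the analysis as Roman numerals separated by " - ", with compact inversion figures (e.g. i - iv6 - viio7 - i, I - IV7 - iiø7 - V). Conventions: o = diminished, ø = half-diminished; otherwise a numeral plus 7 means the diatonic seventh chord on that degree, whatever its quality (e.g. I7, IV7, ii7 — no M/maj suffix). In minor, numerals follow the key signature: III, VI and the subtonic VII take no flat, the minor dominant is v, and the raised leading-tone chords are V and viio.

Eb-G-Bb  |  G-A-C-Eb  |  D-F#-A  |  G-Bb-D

VI - iiø42 - V - i

Eb-G-Bb has root Eb, degree 6 in G minor, so VI.
G-A-C-Eb: half-diminished seventh chord on A = scale degree 2 → iiø42.
D-F#-A: major triad on D = scale degree 5 → V.
G-Bb-D has root G, degree 1 in G minor, so i.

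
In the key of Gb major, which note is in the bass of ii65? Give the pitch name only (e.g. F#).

Cb

ii in Gb major has root Ab; the chord is Ab-Cb-Eb-Gb.
The figure 65 means first inversion — the third is in the bass.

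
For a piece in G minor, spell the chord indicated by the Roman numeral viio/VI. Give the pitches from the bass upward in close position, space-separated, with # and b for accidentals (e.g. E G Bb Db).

The slash marks an applied leading-tone chord: viio of VI. In G minor, VI is Eb, so the leading tone to it is D, a half step below.
Building a diminished triad on D gives D-F-Ab.

D F Ab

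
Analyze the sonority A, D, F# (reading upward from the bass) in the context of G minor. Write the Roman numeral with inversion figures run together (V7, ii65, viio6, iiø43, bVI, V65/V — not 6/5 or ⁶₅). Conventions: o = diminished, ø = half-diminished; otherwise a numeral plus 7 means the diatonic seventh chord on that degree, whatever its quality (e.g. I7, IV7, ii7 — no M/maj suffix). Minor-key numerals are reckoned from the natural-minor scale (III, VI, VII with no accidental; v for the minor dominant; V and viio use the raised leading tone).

V64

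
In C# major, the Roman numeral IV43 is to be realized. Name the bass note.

C#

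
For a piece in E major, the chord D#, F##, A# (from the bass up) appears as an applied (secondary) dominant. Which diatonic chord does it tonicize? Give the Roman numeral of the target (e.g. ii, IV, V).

iii

The chord is a major triad on D#.
A dominant resolves down a perfect fifth: D# → G#. In E major, G# is scale degree 3, i.e. iii.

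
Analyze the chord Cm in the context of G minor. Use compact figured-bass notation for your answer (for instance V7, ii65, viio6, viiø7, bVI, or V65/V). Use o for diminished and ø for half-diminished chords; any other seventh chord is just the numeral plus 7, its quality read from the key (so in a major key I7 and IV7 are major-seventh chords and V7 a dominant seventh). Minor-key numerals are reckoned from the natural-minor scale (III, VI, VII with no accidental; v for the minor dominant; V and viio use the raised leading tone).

iv

Stacked in thirds the chord is C-Eb-G: a minor triad on C.
In G minor, C is the subdominant; the diatonic minor triad there is iv.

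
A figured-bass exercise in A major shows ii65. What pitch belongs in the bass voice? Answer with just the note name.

ii in A major has root B; the chord is B-D-F#-A.
The figure 65 means first inversion — the third is in the bass.

D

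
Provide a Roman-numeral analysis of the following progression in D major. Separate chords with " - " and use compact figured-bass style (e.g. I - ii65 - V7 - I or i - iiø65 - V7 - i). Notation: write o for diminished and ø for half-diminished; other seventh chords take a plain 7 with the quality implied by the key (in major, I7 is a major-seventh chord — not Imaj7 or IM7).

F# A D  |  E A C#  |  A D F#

F#-A-D has root D, degree 1 in D major, so I6.
E-A-C# has root A, degree 5 in D major, so V64.
A-D-F#: major triad on D = scale degree 1 → I64.

I6 - V64 - I64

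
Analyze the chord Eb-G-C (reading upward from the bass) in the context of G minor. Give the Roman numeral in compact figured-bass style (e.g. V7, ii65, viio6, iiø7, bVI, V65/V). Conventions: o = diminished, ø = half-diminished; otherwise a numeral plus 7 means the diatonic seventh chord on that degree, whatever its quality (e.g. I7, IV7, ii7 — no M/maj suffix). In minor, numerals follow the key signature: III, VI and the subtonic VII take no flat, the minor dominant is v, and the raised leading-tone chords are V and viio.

iv6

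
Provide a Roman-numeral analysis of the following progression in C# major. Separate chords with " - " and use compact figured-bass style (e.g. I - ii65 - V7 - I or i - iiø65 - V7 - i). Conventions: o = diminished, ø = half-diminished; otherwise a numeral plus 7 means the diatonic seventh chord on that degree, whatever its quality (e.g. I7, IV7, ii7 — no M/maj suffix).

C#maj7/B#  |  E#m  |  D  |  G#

C#maj7/B#: major seventh chord on C# = scale degree 1 → I42.
E#m: minor triad on E# = scale degree 3 → iii.
D: major triad on D — chromatic; D is the lowered second degree, so this is the Neapolitan chord, bII.
G#: root G# is the dominant; major triad there is V.

I42 - iii - bII - V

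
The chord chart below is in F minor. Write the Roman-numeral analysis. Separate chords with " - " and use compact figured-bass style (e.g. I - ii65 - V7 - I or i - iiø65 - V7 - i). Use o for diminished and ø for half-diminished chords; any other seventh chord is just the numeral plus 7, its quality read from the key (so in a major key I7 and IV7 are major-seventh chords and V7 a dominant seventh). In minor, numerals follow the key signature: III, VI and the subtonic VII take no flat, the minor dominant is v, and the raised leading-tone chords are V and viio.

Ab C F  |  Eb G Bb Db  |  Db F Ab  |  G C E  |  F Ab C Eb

i6 - VII7 - VI - V64 - i7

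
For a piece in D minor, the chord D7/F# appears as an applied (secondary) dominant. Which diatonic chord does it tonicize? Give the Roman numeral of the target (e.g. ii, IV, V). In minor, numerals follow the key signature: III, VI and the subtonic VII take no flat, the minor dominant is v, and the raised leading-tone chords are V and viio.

iv

The chord is a dominant seventh chord on D.
A dominant resolves down a perfect fifth: D → G. In D minor, G is scale degree 4, i.e. iv.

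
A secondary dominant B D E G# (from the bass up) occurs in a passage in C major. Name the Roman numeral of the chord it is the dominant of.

vi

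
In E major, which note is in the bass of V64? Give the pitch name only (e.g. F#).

F#

V in E major has root B; the chord is B-D#-F#.
The figure 64 means second inversion — the fifth is in the bass.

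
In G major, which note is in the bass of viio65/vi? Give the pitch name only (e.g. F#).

F#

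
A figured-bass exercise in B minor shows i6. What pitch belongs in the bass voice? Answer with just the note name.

D

i in B minor has root B; the chord is B-D-F#.
The figure 6 means first inversion — the third is in the bass.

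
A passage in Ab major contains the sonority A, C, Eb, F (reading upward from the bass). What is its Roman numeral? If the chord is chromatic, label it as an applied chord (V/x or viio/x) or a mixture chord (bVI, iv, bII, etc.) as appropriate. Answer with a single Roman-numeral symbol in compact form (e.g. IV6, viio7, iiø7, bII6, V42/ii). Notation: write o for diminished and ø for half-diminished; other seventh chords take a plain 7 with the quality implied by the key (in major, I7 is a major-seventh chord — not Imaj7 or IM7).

V65/ii

The pitches F-A-C-Eb form a dominant seventh chord rooted on F.
F is not a diatonic chord root with this quality in Ab major, but it lies a perfect fifth above Bb (ii), so the chord functions as an applied dominant of ii.
With A in the bass the chord is in first inversion, so the figured bass is 65.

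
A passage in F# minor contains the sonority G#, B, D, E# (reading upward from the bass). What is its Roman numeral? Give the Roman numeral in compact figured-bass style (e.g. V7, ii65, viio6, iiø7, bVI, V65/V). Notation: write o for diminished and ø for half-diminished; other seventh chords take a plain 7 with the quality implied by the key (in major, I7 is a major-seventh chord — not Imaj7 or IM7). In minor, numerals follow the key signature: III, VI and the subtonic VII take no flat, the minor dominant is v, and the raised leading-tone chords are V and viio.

viio65

The pitches E#-G#-B-D form a fully diminished seventh chord rooted on E#.
E# is scale degree 7 in F# minor, and a fully diminished seventh chord on that degree is written viio7.
With G# in the bass the chord is in first inversion, so the figured bass is 65.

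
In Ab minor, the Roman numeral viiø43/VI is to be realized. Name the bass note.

The applied chord viiø43/VI is rooted on Eb: Eb-Gb-Bbb-Db.
The figure 43 means second inversion — the fifth is in the bass.

Bbb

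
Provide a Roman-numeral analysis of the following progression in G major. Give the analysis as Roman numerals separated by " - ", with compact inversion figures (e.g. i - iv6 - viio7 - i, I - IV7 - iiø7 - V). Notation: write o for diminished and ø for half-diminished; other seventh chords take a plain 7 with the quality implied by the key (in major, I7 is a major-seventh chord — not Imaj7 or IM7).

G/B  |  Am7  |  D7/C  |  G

G/B: root G is the tonic; major triad there is I6.
Am7: root A is the supertonic; minor seventh chord there is ii7.
D7/C: root D is the dominant; dominant seventh chord there is V42.
G: major triad on G = scale degree 1 → I.

I6 - ii7 - V42 - I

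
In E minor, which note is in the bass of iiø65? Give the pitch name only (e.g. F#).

A

iiø in E minor has root F#; the chord is F#-A-C-E.
The figure 65 means first inversion — the third is in the bass.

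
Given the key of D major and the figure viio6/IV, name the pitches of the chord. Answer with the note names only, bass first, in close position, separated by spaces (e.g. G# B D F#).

viio6/IV is a secondary leading-tone chord. The target IV is G in D major; the applied chord is rooted a semitone below, on F#.
Building a diminished triad on F# gives F#-A-C.
The figured bass 6 indicates first inversion, placing the third (A) in the bass: A-C-F#.

A C F#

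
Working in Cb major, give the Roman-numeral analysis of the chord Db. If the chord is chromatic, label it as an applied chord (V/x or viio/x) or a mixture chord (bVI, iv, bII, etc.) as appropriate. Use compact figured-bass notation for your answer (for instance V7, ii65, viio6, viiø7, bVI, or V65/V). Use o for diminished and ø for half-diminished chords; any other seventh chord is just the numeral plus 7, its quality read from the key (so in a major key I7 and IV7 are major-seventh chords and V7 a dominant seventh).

The pitches Db-F-Ab form a major triad rooted on Db.
Db is not a diatonic chord root with this quality in Cb major, but it lies a perfect fifth above Gb (V), so the chord functions as an applied dominant of V.

V/V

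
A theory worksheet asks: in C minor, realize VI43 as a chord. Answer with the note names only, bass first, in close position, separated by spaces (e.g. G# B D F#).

Eb G Ab C

The numeral's case and figure indicate a major seventh chord. In C minor its root, scale degree 6, is Ab.
Stacking thirds from Ab gives Ab-C-Eb-G.
The figured bass 43 indicates second inversion, placing the fifth (Eb) in the bass: Eb-G-Ab-C.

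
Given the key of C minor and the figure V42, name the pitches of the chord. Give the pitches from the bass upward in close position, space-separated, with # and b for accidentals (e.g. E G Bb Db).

F G B D

In C minor, the fifth degree is G. The dominant is major (leading tone raised), so V is a dominant seventh chord.
That chord is spelled G-B-D-F.
With the 42 figure the chord is in third inversion; from the bass F upward in close position it reads F-G-B-D.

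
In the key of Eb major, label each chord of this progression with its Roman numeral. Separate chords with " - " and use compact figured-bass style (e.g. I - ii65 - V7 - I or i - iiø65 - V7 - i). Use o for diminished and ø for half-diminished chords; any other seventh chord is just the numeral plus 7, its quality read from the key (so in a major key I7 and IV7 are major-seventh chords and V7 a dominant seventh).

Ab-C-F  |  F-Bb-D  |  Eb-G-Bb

Ab-C-F: root F is the supertonic; minor triad there is ii6.
F-Bb-D: root Bb is the dominant; major triad there is V64.
Eb-G-Bb has root Eb, degree 1 in Eb major, so I.

ii6 - V64 - I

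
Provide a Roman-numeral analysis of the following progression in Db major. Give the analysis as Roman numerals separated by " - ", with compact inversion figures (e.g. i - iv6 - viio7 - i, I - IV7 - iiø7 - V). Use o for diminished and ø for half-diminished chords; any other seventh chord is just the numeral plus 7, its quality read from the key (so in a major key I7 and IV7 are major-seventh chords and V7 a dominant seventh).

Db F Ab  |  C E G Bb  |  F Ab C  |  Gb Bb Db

Db-F-Ab has root Db, degree 1 in Db major, so I.
C-E-G-Bb is the secondary dominant of iii (dominant seventh chord on C): V7/iii.
F-Ab-C: minor triad on F = scale degree 3 → iii.
Gb-Bb-Db: major triad on Gb = scale degree 4 → IV.

I - V7/iii - iii - IV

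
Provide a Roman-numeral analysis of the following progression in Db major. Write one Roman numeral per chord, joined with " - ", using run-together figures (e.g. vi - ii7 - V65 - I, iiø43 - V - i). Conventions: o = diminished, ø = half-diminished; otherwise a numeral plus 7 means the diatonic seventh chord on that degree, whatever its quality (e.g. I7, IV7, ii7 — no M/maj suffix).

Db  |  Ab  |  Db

I - V - I

Db: major triad on Db = scale degree 1 → I.
Ab: major triad on Ab = scale degree 5 → V.
Db has root Db, degree 1 in Db major, so I.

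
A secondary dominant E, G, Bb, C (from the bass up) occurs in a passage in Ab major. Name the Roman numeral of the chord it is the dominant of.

vi

The chord is a dominant seventh chord on C.
A dominant resolves down a perfect fifth: C → F. In Ab major, F is scale degree 6, i.e. vi.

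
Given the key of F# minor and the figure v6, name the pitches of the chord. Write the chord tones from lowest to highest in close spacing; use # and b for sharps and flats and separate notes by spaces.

E G# C#

The numeral's case and figure indicate a minor triad. In F# minor its root, the fifth degree, is C#.
Stacking thirds from C# gives C#-E-G#.
With the 6 figure the chord is in first inversion; from the bass E upward in close position it reads E-G#-C#.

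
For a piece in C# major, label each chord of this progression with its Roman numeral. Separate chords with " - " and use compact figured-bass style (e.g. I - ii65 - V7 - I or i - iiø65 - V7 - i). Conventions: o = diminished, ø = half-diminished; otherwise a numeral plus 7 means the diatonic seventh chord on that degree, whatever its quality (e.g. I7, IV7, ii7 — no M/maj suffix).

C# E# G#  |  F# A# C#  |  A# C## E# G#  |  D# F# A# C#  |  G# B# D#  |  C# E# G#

C#-E#-G# has root C#, degree 1 in C# major, so I.
F#-A#-C#: major triad on F# = scale degree 4 → IV.
A#-C##-E#-G#: chromatic; A# is V of ii, so V7/ii.
D#-F#-A#-C#: minor seventh chord on D# = scale degree 2 → ii7.
G#-B#-D#: root G# is the dominant; major triad there is V.
C#-E#-G#: major triad on C# = scale degree 1 → I.

I - IV - V7/ii - ii7 - V - I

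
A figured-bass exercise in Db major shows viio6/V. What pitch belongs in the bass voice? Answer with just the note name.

Bb

The applied chord viio6/V is rooted on G: G-Bb-Db.
The figure 6 means first inversion — the third is in the bass.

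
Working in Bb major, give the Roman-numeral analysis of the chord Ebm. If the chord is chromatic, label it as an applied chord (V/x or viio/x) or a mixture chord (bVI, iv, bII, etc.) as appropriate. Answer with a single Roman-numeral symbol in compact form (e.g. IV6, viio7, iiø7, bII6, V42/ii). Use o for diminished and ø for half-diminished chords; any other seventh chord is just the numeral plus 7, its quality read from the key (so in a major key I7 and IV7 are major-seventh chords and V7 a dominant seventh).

Stacked in thirds the chord is Eb-Gb-Bb: a minor triad on Eb.
Eb is the fourth degree of Bb major. This is the minor subdominant, borrowed from the parallel minor.

iv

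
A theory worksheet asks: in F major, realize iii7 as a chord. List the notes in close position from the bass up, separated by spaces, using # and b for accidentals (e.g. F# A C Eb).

A C E G

In F major, scale degree 3 is A, and the diatonic chord built there is a minor seventh chord.
Stacking thirds from A gives A-C-E-G.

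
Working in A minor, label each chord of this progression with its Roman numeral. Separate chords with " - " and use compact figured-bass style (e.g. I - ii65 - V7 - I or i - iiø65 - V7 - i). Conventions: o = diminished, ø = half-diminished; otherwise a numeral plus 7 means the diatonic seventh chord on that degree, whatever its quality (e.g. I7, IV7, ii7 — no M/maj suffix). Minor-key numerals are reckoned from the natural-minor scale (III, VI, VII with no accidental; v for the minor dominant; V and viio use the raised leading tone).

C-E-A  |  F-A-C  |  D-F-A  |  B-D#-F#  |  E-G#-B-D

i6 - VI - iv - V/V - V7

C-E-A: root A is the tonic; minor triad there is i6.
F-A-C: root F is the submediant; major triad there is VI.
D-F-A has root D, degree 4 in A minor, so iv.
B-D#-F#: a major triad on B, the applied dominant of V → V/V.
E-G#-B-D: root E is the dominant; dominant seventh chord there is V7.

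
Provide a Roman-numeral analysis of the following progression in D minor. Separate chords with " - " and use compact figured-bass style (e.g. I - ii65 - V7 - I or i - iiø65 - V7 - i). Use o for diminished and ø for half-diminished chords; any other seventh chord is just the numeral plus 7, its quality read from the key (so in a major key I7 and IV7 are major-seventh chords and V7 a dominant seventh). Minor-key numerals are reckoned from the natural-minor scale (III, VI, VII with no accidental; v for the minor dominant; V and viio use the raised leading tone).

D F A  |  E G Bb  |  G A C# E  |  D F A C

i - iio - V42 - i7

D-F-A: root D is the tonic; minor triad there is i.
E-G-Bb: root E is the supertonic; diminished triad there is iio.
G-A-C#-E has root A, degree 5 in D minor, so V42.
D-F-A-C: minor seventh chord on D = scale degree 1 → i7.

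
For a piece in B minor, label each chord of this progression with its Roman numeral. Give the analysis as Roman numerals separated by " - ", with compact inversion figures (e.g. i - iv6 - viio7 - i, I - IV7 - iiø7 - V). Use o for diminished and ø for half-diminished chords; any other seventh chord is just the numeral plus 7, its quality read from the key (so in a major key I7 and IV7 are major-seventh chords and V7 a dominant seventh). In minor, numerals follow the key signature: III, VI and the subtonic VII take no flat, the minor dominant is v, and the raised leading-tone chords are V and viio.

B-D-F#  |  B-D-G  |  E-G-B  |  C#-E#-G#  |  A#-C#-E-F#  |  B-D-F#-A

i - VI6 - iv - V/V - V65 - i7

B-D-F#: minor triad on B = scale degree 1 → i.
B-D-G: root G is the submediant; major triad there is VI6.
E-G-B: minor triad on E = scale degree 4 → iv.
C#-E#-G# is the secondary dominant of V (major triad on C#): V/V.
A#-C#-E-F# has root F#, degree 5 in B minor, so V65.
B-D-F#-A has root B, degree 1 in B minor, so i7.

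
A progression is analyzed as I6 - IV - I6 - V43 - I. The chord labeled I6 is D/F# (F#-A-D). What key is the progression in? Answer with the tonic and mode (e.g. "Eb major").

I6 is given as F#-A-D — a major triad with root D.
If D is scale degree 1 and the mode makes that degree carry a major triad, the tonic is D and the mode is major.

D major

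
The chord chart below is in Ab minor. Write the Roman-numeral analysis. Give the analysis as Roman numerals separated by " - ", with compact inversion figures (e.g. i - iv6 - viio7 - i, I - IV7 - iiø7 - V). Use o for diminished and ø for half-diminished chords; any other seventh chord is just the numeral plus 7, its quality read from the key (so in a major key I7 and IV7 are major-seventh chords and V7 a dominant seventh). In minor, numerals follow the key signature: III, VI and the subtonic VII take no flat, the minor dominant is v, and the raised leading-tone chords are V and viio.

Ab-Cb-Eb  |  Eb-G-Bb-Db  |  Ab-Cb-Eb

Ab-Cb-Eb has root Ab, degree 1 in Ab minor, so i.
Eb-G-Bb-Db: root Eb is the dominant; dominant seventh chord there is V7.
Ab-Cb-Eb has root Ab, degree 1 in Ab minor, so i.

i - V7 - i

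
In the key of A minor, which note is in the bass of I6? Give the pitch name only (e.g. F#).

C#

I in A minor has root A; the chord is A-C#-E.
The figure 6 means first inversion — the third is in the bass.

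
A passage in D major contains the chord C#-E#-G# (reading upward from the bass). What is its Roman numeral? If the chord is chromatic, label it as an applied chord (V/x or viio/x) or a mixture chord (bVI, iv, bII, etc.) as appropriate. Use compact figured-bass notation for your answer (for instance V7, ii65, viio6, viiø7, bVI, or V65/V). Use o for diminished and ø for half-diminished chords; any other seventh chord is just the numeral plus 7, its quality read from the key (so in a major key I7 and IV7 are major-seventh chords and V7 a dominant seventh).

The pitches C#-E#-G# form a major triad rooted on C#.
C# is not a diatonic chord root with this quality in D major, but it lies a perfect fifth above F# (iii), so the chord functions as an applied dominant of iii.

V/iii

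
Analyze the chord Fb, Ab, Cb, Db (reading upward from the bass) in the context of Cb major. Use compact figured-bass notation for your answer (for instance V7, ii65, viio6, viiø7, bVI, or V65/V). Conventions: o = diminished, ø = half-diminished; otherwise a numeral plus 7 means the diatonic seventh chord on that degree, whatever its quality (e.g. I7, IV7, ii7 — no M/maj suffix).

ii65

Stacked in thirds the chord is Db-Fb-Ab-Cb: a minor seventh chord on Db.
In Cb major, Db is the supertonic; the diatonic minor seventh chord there is ii7.
With Fb in the bass the chord is in first inversion, so the figured bass is 65.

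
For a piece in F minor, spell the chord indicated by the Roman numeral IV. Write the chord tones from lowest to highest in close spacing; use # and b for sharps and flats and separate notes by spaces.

Scale degree 4 in F minor is Bb; here the chord built on it is altered to a major triad. IV is the major subdominant, borrowed from the parallel major.
So the chord is Bb-D-F, a major triad.

Bb D F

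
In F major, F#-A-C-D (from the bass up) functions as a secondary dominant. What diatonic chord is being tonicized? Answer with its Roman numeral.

ii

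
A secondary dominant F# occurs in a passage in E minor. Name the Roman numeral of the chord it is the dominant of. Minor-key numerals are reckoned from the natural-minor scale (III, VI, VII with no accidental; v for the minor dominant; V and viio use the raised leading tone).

V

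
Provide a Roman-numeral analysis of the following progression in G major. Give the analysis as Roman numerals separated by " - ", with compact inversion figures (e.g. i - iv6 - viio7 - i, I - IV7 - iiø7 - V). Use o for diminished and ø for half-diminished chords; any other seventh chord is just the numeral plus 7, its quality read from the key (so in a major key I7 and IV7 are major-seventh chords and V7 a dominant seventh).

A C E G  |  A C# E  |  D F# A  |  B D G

ii7 - V/V - V - I6

A-C-E-G has root A, degree 2 in G major, so ii7.
A-C#-E is the secondary dominant of V (major triad on A): V/V.
D-F#-A: major triad on D = scale degree 5 → V.
B-D-G: root G is the tonic; major triad there is I6.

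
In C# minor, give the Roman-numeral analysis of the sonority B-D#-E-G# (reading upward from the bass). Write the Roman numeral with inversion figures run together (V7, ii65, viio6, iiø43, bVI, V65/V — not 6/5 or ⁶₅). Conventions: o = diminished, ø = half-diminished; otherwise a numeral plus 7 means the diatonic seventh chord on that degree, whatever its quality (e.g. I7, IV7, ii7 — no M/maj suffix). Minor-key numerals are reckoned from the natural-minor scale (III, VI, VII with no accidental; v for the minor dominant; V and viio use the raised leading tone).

Stacked in thirds the chord is E-G#-B-D#: a major seventh chord on E.
In C# minor, E is the mediant; the diatonic major seventh chord there is III7.
With B in the bass the chord is in second inversion, so the figured bass is 43.

III43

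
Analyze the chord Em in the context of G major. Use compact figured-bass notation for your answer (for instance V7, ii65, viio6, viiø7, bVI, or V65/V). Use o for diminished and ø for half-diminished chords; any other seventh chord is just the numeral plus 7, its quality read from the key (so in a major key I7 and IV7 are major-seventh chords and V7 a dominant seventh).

vi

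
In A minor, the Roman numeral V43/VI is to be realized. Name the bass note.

The applied chord V43/VI is rooted on C: C-E-G-Bb.
The figure 43 means second inversion — the fifth is in the bass.

G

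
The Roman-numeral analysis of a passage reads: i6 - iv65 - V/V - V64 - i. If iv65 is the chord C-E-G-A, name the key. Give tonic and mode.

The chord Am7/C is a minor seventh chord rooted on A; its label is iv65.
iv65 on A implies A is the subdominant; that puts the tonic at E, and the lowercase numeral fits minor mode.

E minor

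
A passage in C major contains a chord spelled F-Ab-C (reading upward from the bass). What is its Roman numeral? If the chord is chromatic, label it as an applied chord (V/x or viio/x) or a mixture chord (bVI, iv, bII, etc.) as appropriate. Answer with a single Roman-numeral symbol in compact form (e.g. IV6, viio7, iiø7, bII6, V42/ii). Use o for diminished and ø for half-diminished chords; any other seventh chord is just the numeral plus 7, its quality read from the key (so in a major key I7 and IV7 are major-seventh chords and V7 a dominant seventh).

iv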